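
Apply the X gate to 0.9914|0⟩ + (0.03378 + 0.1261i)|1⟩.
(0.03378 + 0.1261i)|0⟩ + 0.9914|1⟩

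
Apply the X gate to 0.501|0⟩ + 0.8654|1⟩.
0.8654|0⟩ + 0.501|1⟩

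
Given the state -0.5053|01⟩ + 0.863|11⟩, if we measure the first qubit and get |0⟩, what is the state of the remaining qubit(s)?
-|1⟩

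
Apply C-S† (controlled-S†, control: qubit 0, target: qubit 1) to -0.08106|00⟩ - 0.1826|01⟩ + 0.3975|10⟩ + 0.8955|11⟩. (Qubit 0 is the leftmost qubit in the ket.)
-0.08106|00⟩ - 0.1826|01⟩ + 0.3975|10⟩ - 0.8955i|11⟩

C-S† leaves the control-|0⟩ kets |00⟩, |01⟩ unchanged and applies S† to qubit 1 on the control-|1⟩ pair (|10⟩, |11⟩).
S† = [[1, 0], [0, -i]].
With a = amp(|10⟩) = 0.3975 and b = amp(|11⟩) = 0.8955:
new amp(|10⟩) = (1)·a = 0.3975
new amp(|11⟩) = (-i)·b = -0.8955i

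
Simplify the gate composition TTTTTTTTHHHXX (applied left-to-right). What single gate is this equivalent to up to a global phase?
H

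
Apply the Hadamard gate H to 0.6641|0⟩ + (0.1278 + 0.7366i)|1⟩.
(0.56 + 0.5209i)|0⟩ + (0.3792 - 0.5209i)|1⟩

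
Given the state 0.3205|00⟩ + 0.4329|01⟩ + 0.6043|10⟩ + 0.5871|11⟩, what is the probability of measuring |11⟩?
0.3447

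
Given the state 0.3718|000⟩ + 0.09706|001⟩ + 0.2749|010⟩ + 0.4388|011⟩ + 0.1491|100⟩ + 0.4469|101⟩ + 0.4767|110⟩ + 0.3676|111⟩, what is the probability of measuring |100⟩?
0.02223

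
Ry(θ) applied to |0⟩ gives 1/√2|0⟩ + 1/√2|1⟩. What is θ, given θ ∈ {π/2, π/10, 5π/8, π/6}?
π/2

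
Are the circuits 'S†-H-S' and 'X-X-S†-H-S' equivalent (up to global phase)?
Yes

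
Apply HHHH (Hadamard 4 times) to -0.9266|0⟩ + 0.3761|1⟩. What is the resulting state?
-0.9266|0⟩ + 0.3761|1⟩

H² = I, so an even number of Hadamards cancels: H^4 = I and the state is unchanged.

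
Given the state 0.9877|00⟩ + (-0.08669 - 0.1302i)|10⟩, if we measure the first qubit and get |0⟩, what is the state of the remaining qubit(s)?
|0⟩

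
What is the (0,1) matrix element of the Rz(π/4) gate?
0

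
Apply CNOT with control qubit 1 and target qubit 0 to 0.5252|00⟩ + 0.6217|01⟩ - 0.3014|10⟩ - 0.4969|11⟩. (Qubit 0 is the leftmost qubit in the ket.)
0.5252|00⟩ - 0.4969|01⟩ - 0.3014|10⟩ + 0.6217|11⟩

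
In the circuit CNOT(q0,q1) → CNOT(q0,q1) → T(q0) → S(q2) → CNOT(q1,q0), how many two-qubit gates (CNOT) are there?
3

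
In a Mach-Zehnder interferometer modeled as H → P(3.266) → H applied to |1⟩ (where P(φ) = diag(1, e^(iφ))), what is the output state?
(0.9961 + 0.06204i)|0⟩ + (0.003864 - 0.06204i)|1⟩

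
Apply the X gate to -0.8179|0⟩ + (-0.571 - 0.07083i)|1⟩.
(-0.571 - 0.07083i)|0⟩ - 0.8179|1⟩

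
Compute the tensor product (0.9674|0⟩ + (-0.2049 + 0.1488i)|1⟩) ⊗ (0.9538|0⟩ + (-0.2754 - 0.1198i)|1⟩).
0.9227|00⟩ + (-0.2664 - 0.1159i)|01⟩ + (-0.1954 + 0.1419i)|10⟩ + (0.07426 - 0.01643i)|11⟩

amp(|b₁b₂…⟩) = product of the factor amplitudes for bits b₁, b₂, …; only kets whose every factor amplitude is nonzero survive.
|00⟩: (0.9674)(0.9538) = 0.9227
|01⟩: (0.9674)(-0.2754 - 0.1198i) = (-0.2664 - 0.1159i)
|10⟩: (-0.2049 + 0.1488i)(0.9538) = (-0.1954 + 0.1419i)
|11⟩: (-0.2049 + 0.1488i)(-0.2754 - 0.1198i) = (0.07426 - 0.01643i)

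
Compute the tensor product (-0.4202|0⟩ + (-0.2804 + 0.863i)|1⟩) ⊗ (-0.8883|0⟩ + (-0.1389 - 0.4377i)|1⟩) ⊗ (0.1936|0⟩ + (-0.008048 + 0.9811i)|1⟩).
0.07226|000⟩ + (-0.003004 + 0.3662i)|001⟩ + (0.0113 + 0.03561i)|010⟩ + (-0.1809 + 0.05578i)|011⟩ + (0.04822 - 0.1484i)|100⟩ + (0.7501 + 0.2505i)|101⟩ + (0.08067 + 0.0005538i)|110⟩ + (-0.00616 + 0.4088i)|111⟩

amp(|b₁b₂…⟩) = product of the factor amplitudes for bits b₁, b₂, …; only kets whose every factor amplitude is nonzero survive.
|000⟩: (-0.4202)(-0.8883)(0.1936) = 0.07226
|001⟩: (-0.4202)(-0.8883)(-0.008048 + 0.9811i) = (-0.003004 + 0.3662i)
|010⟩: (-0.4202)(-0.1389 - 0.4377i)(0.1936) = (0.0113 + 0.03561i)
|011⟩: (-0.4202)(-0.1389 - 0.4377i)(-0.008048 + 0.9811i) = (-0.1809 + 0.05578i)
|100⟩: (-0.2804 + 0.863i)(-0.8883)(0.1936) = (0.04822 - 0.1484i)
|101⟩: (-0.2804 + 0.863i)(-0.8883)(-0.008048 + 0.9811i) = (0.7501 + 0.2505i)
|110⟩: (-0.2804 + 0.863i)(-0.1389 - 0.4377i)(0.1936) = (0.08067 + 0.0005538i)
|111⟩: (-0.2804 + 0.863i)(-0.1389 - 0.4377i)(-0.008048 + 0.9811i) = (-0.00616 + 0.4088i)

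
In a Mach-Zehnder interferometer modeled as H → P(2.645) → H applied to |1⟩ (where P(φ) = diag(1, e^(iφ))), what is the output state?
(0.9396 - 0.2382i)|0⟩ + (0.06039 + 0.2382i)|1⟩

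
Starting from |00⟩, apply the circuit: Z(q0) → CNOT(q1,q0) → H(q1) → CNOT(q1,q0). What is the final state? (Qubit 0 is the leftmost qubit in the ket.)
1/√2|00⟩ + 1/√2|11⟩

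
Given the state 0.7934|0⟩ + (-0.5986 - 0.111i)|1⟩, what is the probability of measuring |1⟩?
0.3706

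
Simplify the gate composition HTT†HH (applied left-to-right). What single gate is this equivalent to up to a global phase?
H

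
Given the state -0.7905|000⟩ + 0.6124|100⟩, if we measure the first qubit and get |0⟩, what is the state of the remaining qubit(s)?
-|00⟩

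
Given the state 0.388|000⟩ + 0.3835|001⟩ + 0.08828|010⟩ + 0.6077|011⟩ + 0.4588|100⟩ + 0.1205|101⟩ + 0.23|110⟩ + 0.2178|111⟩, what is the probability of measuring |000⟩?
0.1505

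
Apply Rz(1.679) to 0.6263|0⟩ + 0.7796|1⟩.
(0.4183 - 0.4662i)|0⟩ + (0.5206 + 0.5803i)|1⟩

Rz(1.679) = [[e^(−iθ/2), 0], [0, e^(iθ/2)]] with e^(±iθ/2) = cos(θ/2) ± i·sin(θ/2); θ = 1.679, cos(θ/2) ≈ 0.667835, sin(θ/2) ≈ 0.744309.
With a = amp(|0⟩) = 0.6263 and b = amp(|1⟩) = 0.7796:
new amp(|0⟩) = (0.667835 - 0.744309i)·a = (0.4183 - 0.4662i)
new amp(|1⟩) = (0.667835 + 0.744309i)·b = (0.5206 + 0.5803i)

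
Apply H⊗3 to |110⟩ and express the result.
1/√8|000⟩ + 1/√8|001⟩ - 1/√8|010⟩ - 1/√8|011⟩ - 1/√8|100⟩ - 1/√8|101⟩ + 1/√8|110⟩ + 1/√8|111⟩

H⊗3 gives amp(|y⟩) = (1/2√2) Σ_x (−1)^(x·y) amp(|x⟩), where x·y is the number of positions in which both x and y have a 1.
|000⟩: (1)/(2√2) = 1/√8
|001⟩: (1)/(2√2) = 1/√8
|010⟩: (-1)/(2√2) = -1/√8
|011⟩: (-1)/(2√2) = -1/√8
|100⟩: (-1)/(2√2) = -1/√8
|101⟩: (-1)/(2√2) = -1/√8
|110⟩: (1)/(2√2) = 1/√8
|111⟩: (1)/(2√2) = 1/√8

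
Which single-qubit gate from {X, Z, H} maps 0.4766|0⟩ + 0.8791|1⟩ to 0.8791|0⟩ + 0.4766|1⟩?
X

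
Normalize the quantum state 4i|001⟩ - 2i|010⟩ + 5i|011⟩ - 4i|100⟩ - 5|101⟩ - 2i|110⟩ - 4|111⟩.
0.3885i|001⟩ - 0.1943i|010⟩ + 0.4856i|011⟩ - 0.3885i|100⟩ - 0.4856|101⟩ - 0.1943i|110⟩ - 0.3885|111⟩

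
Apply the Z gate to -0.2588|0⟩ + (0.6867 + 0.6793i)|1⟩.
-0.2588|0⟩ + (-0.6867 - 0.6793i)|1⟩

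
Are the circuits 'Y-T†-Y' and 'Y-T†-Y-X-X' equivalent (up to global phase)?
Yes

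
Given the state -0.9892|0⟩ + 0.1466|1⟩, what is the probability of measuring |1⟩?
0.02149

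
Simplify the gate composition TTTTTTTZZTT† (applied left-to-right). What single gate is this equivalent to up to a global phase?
T†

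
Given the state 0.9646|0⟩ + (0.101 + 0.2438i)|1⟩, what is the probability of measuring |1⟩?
0.06964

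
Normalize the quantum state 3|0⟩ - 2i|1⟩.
0.8321|0⟩ - 0.5547i|1⟩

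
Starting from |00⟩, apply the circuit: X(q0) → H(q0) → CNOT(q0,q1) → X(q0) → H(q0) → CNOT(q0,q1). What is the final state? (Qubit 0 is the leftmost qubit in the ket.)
1/2|00⟩ - 1/2|01⟩ - 1/2|10⟩ - 1/2|11⟩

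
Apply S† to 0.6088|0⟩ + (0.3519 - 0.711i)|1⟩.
0.6088|0⟩ + (-0.711 - 0.3519i)|1⟩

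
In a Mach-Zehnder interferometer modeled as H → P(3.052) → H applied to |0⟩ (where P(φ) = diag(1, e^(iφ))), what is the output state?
(0.002005 + 0.04474i)|0⟩ + (0.998 - 0.04474i)|1⟩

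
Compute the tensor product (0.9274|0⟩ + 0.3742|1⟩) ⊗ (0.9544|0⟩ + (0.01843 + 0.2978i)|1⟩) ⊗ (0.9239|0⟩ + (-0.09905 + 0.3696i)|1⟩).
0.8178|000⟩ + (-0.08767 + 0.3271i)|001⟩ + (0.01579 + 0.2552i)|010⟩ + (-0.1038 - 0.02104i)|011⟩ + 0.33|100⟩ + (-0.03537 + 0.132i)|101⟩ + (0.006372 + 0.103i)|110⟩ + (-0.04187 - 0.008489i)|111⟩

amp(|b₁b₂…⟩) = product of the factor amplitudes for bits b₁, b₂, …; only kets whose every factor amplitude is nonzero survive.
|000⟩: (0.9274)(0.9544)(0.9239) = 0.8178
|001⟩: (0.9274)(0.9544)(-0.09905 + 0.3696i) = (-0.08767 + 0.3271i)
|010⟩: (0.9274)(0.01843 + 0.2978i)(0.9239) = (0.01579 + 0.2552i)
|011⟩: (0.9274)(0.01843 + 0.2978i)(-0.09905 + 0.3696i) = (-0.1038 - 0.02104i)
|100⟩: (0.3742)(0.9544)(0.9239) = 0.33
|101⟩: (0.3742)(0.9544)(-0.09905 + 0.3696i) = (-0.03537 + 0.132i)
|110⟩: (0.3742)(0.01843 + 0.2978i)(0.9239) = (0.006372 + 0.103i)
|111⟩: (0.3742)(0.01843 + 0.2978i)(-0.09905 + 0.3696i) = (-0.04187 - 0.008489i)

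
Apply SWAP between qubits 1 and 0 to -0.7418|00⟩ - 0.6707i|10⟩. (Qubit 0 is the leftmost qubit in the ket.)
-0.7418|00⟩ - 0.6707i|01⟩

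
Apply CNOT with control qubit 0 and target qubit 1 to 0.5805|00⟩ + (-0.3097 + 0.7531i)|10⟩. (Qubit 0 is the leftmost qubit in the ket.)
0.5805|00⟩ + (-0.3097 + 0.7531i)|11⟩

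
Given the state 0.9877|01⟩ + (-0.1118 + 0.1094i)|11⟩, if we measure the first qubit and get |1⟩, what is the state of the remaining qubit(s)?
(-0.7147 + 0.6994i)|1⟩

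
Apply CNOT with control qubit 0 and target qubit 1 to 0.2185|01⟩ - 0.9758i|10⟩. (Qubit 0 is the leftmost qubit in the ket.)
0.2185|01⟩ - 0.9758i|11⟩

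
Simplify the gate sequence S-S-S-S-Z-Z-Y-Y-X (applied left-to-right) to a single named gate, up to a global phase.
X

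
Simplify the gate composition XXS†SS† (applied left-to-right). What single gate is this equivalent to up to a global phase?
S†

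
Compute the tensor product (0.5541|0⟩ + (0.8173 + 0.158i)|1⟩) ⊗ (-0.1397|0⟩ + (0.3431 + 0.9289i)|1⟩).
-0.07741|00⟩ + (0.1901 + 0.5147i)|01⟩ + (-0.1142 - 0.02207i)|10⟩ + (0.1336 + 0.8134i)|11⟩

amp(|b₁b₂…⟩) = product of the factor amplitudes for bits b₁, b₂, …; only kets whose every factor amplitude is nonzero survive.
|00⟩: (0.5541)(-0.1397) = -0.07741
|01⟩: (0.5541)(0.3431 + 0.9289i) = (0.1901 + 0.5147i)
|10⟩: (0.8173 + 0.158i)(-0.1397) = (-0.1142 - 0.02207i)
|11⟩: (0.8173 + 0.158i)(0.3431 + 0.9289i) = (0.1336 + 0.8134i)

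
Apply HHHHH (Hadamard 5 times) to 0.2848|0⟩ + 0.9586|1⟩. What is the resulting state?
0.8792|0⟩ - 0.4764|1⟩

H² = I, so H^5 = H: a single Hadamard. With (a, b) = (0.2848, 0.9586), H gives ((a + b)/√2, (a − b)/√2) = (0.8792, -0.4764).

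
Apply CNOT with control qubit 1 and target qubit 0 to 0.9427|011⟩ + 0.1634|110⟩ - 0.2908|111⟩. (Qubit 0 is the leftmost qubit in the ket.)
0.1634|010⟩ - 0.2908|011⟩ + 0.9427|111⟩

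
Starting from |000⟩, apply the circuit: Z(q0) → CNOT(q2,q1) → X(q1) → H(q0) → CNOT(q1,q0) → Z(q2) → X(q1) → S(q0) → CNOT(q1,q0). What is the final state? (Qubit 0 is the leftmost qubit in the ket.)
1/√2|000⟩ + (1/√2)i|100⟩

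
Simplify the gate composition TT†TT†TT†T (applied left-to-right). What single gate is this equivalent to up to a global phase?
T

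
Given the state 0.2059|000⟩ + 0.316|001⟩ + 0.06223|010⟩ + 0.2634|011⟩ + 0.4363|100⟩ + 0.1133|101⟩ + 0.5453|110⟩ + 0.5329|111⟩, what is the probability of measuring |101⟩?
0.01284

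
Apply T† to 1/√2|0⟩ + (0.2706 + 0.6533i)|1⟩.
1/√2|0⟩ + (0.6533 + 0.2706i)|1⟩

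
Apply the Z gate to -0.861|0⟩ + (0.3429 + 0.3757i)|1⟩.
-0.861|0⟩ + (-0.3429 - 0.3757i)|1⟩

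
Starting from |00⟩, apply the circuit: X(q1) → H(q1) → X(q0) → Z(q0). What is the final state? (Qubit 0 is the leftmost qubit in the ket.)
-1/√2|10⟩ + 1/√2|11⟩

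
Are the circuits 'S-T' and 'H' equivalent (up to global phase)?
No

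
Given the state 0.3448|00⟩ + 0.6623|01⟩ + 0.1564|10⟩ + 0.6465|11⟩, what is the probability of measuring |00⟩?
0.1189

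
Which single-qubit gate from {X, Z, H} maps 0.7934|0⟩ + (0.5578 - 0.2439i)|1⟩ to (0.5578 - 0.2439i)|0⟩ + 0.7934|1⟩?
X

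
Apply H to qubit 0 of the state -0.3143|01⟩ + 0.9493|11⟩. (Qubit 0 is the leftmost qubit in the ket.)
0.449|01⟩ - 0.8935|11⟩

H on qubit 0 mixes each pair of kets that differ only in qubit 0: amplitudes (a, b) of (|…0…⟩, |…1…⟩) become ((a + b)/√2, (a − b)/√2). Kets absent from the input have amplitude 0.
(|01⟩, |11⟩): (a, b) = (-0.3143, 0.9493) → (0.449, -0.8935)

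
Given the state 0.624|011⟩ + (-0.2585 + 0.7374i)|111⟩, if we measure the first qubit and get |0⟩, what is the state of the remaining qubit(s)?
|11⟩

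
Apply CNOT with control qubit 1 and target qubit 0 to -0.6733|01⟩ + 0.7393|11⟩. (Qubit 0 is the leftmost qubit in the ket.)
0.7393|01⟩ - 0.6733|11⟩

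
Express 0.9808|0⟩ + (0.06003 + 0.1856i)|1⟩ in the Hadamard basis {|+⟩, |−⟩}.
(0.736 + 0.1312i)|+⟩ + (0.6511 - 0.1312i)|−⟩

With |ψ⟩ = α|0⟩ + β|1⟩, the Hadamard-basis coefficients are ⟨+|ψ⟩ = (α + β)/√2 and ⟨−|ψ⟩ = (α − β)/√2.
Here α = 0.9808, β = (0.06003 + 0.1856i): (α + β)/√2 = (0.736 + 0.1312i), (α − β)/√2 = (0.6511 - 0.1312i).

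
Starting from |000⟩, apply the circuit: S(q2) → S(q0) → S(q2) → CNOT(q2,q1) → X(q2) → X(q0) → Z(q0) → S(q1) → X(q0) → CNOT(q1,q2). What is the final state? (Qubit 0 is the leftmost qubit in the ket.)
-|001⟩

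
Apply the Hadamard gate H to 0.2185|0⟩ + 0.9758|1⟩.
0.8445|0⟩ - 0.5355|1⟩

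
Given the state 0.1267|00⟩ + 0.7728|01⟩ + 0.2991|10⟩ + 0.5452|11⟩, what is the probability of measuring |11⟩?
0.2972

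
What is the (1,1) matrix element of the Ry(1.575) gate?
0.7056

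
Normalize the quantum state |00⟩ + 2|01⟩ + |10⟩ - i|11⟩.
1/√7|00⟩ + 0.7559|01⟩ + 1/√7|10⟩ - (1/√7)i|11⟩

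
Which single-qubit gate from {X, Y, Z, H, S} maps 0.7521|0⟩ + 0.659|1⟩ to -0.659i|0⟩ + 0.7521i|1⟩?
Y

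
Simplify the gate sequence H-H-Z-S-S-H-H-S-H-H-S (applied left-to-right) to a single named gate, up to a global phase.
Z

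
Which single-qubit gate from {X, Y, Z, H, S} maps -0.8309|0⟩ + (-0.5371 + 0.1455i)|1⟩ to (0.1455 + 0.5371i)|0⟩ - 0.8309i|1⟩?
Y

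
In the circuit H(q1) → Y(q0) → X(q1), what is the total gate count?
3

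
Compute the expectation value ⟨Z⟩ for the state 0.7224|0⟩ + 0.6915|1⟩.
0.04369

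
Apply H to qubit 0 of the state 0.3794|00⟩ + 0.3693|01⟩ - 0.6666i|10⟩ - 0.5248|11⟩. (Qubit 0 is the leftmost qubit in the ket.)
(0.2683 - 0.4714i)|00⟩ - 0.11|01⟩ + (0.2683 + 0.4714i)|10⟩ + 0.6322|11⟩

H on qubit 0 mixes each pair of kets that differ only in qubit 0: amplitudes (a, b) of (|…0…⟩, |…1…⟩) become ((a + b)/√2, (a − b)/√2). Kets absent from the input have amplitude 0.
(|00⟩, |10⟩): (a, b) = (0.3794, -0.6666i) → ((0.2683 - 0.4714i), (0.2683 + 0.4714i))
(|01⟩, |11⟩): (a, b) = (0.3693, -0.5248) → (-0.11, 0.6322)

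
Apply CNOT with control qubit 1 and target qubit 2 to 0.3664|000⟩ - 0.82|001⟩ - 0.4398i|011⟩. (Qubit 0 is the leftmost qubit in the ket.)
0.3664|000⟩ - 0.82|001⟩ - 0.4398i|010⟩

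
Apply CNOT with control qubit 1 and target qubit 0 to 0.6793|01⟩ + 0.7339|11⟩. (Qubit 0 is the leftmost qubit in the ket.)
0.7339|01⟩ + 0.6793|11⟩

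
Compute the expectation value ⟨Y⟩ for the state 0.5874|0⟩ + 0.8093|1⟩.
0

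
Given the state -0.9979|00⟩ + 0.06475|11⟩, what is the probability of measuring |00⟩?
0.9958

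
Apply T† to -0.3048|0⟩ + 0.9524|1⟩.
-0.3048|0⟩ + (0.6734 - 0.6734i)|1⟩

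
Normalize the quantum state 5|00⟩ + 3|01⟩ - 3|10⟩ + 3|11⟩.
0.6934|00⟩ + 0.416|01⟩ - 0.416|10⟩ + 0.416|11⟩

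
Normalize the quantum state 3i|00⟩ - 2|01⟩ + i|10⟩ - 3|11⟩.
0.6255i|00⟩ - 0.417|01⟩ + 0.2085i|10⟩ - 0.6255|11⟩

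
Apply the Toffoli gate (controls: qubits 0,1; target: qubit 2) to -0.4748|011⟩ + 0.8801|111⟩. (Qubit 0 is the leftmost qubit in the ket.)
-0.4748|011⟩ + 0.8801|110⟩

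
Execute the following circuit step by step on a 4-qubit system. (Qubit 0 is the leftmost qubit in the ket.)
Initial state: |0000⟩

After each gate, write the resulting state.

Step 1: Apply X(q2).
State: |0010⟩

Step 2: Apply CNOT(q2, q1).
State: |0110⟩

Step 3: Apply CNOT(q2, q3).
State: |0111⟩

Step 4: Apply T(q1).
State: (1/√2 + (1/√2)i)|0111⟩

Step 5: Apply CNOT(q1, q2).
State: (1/√2 + (1/√2)i)|0101⟩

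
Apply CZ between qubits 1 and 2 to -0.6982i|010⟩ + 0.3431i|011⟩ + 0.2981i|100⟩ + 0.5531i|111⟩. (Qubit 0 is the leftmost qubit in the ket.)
-0.6982i|010⟩ - 0.3431i|011⟩ + 0.2981i|100⟩ - 0.5531i|111⟩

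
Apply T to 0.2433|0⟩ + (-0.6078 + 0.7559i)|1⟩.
0.2433|0⟩ + (-0.9643 + 0.1047i)|1⟩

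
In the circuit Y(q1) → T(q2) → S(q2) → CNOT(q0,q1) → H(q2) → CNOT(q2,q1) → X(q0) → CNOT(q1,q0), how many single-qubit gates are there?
5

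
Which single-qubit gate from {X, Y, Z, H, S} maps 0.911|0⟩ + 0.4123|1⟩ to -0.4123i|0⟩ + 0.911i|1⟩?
Y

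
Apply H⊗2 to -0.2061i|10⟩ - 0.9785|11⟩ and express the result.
(-0.4893 - 0.1031i)|00⟩ + (0.4893 - 0.1031i)|01⟩ + (0.4893 + 0.1031i)|10⟩ + (-0.4893 + 0.1031i)|11⟩

H⊗2 gives amp(|y⟩) = (1/2) Σ_x (−1)^(x·y) amp(|x⟩), where x·y is the number of positions in which both x and y have a 1.
|00⟩: (-0.2061i - 0.9785)/2 = (-0.4893 - 0.1031i)
|01⟩: (-0.2061i + 0.9785)/2 = (0.4893 - 0.1031i)
|10⟩: (0.2061i + 0.9785)/2 = (0.4893 + 0.1031i)
|11⟩: (0.2061i - 0.9785)/2 = (-0.4893 + 0.1031i)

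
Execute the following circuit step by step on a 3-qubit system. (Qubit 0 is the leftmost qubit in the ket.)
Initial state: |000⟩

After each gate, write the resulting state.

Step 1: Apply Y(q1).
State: i|010⟩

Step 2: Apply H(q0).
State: (1/√2)i|010⟩ + (1/√2)i|110⟩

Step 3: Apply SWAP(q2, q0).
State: (1/√2)i|010⟩ + (1/√2)i|011⟩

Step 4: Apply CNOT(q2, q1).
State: (1/√2)i|001⟩ + (1/√2)i|010⟩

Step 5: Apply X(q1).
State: (1/√2)i|000⟩ + (1/√2)i|011⟩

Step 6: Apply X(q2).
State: (1/√2)i|001⟩ + (1/√2)i|010⟩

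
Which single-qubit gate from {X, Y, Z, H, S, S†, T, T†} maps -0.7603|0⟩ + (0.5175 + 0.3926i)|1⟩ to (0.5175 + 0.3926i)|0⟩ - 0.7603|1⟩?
X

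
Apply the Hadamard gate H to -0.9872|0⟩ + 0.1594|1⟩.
-0.5853|0⟩ - 0.8108|1⟩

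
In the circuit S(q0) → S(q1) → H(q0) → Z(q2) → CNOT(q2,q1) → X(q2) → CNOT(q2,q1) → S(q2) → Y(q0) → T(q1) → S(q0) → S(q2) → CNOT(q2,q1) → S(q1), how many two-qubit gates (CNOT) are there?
3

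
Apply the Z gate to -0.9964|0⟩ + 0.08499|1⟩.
-0.9964|0⟩ - 0.08499|1⟩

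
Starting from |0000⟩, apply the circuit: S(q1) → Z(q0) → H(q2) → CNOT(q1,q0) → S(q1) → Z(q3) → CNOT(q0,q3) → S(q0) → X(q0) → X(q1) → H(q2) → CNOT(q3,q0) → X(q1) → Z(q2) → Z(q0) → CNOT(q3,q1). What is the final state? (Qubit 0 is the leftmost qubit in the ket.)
-|1000⟩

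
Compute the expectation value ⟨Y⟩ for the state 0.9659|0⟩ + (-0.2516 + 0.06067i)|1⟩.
0.1172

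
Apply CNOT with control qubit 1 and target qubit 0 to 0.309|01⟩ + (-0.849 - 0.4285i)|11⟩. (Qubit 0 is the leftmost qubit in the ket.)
(-0.849 - 0.4285i)|01⟩ + 0.309|11⟩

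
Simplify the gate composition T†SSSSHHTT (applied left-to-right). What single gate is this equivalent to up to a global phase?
T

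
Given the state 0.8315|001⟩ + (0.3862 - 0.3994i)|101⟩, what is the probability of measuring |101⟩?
0.3087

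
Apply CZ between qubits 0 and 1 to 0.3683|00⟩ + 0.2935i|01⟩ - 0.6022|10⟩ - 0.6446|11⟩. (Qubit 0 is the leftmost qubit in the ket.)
0.3683|00⟩ + 0.2935i|01⟩ - 0.6022|10⟩ + 0.6446|11⟩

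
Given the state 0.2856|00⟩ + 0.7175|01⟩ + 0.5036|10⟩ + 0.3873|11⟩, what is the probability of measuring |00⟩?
0.08157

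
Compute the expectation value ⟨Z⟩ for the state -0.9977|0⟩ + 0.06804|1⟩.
0.9908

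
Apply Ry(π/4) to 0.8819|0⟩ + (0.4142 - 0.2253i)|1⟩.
(0.6563 + 0.08622i)|0⟩ + (0.7202 - 0.2082i)|1⟩

Ry(π/4) = [[cos(θ/2), −sin(θ/2)], [sin(θ/2), cos(θ/2)]]; θ = π/4, cos(θ/2) ≈ 0.92388, sin(θ/2) ≈ 0.382683.
With a = amp(|0⟩) = 0.8819 and b = amp(|1⟩) = (0.4142 - 0.2253i):
new amp(|0⟩) = (0.92388)·a + (-0.382683)·b = (0.6563 + 0.08622i)
new amp(|1⟩) = (0.382683)·a + (0.92388)·b = (0.7202 - 0.2082i)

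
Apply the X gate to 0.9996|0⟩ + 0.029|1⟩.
0.029|0⟩ + 0.9996|1⟩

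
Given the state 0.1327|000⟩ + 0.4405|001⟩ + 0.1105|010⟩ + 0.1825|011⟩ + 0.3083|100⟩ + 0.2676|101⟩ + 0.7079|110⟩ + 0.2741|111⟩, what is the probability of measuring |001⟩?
0.194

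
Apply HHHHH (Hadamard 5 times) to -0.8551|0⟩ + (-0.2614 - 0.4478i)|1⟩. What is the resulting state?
(-0.7895 - 0.3166i)|0⟩ + (-0.4198 + 0.3166i)|1⟩

H² = I, so H^5 = H: a single Hadamard. With (a, b) = (-0.8551, (-0.2614 - 0.4478i)), H gives ((a + b)/√2, (a − b)/√2) = ((-0.7895 - 0.3166i), (-0.4198 + 0.3166i)).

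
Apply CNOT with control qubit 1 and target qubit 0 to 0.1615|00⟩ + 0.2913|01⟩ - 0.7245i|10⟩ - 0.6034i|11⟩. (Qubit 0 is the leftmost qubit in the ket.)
0.1615|00⟩ - 0.6034i|01⟩ - 0.7245i|10⟩ + 0.2913|11⟩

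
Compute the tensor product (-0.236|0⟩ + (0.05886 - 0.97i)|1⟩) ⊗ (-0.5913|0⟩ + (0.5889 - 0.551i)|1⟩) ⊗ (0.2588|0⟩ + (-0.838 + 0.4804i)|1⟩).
0.03611|000⟩ + (-0.1169 + 0.06704i)|001⟩ + (-0.03597 + 0.03365i)|010⟩ + (0.054 - 0.1757i)|011⟩ + (-0.009007 + 0.1484i)|100⟩ + (-0.2464 - 0.4974i)|101⟩ + (-0.1294 - 0.1562i)|110⟩ + (0.7088 + 0.2658i)|111⟩

amp(|b₁b₂…⟩) = product of the factor amplitudes for bits b₁, b₂, …; only kets whose every factor amplitude is nonzero survive.
|000⟩: (-0.236)(-0.5913)(0.2588) = 0.03611
|001⟩: (-0.236)(-0.5913)(-0.838 + 0.4804i) = (-0.1169 + 0.06704i)
|010⟩: (-0.236)(0.5889 - 0.551i)(0.2588) = (-0.03597 + 0.03365i)
|011⟩: (-0.236)(0.5889 - 0.551i)(-0.838 + 0.4804i) = (0.054 - 0.1757i)
|100⟩: (0.05886 - 0.97i)(-0.5913)(0.2588) = (-0.009007 + 0.1484i)
|101⟩: (0.05886 - 0.97i)(-0.5913)(-0.838 + 0.4804i) = (-0.2464 - 0.4974i)
|110⟩: (0.05886 - 0.97i)(0.5889 - 0.551i)(0.2588) = (-0.1294 - 0.1562i)
|111⟩: (0.05886 - 0.97i)(0.5889 - 0.551i)(-0.838 + 0.4804i) = (0.7088 + 0.2658i)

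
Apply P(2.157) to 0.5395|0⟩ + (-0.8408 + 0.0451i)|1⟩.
0.5395|0⟩ + (0.4276 - 0.7254i)|1⟩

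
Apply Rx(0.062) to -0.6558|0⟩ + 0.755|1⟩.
(-0.6555 - 0.0234i)|0⟩ + (0.7546 + 0.02033i)|1⟩

Rx(0.062) = [[cos(θ/2), −i·sin(θ/2)], [−i·sin(θ/2), cos(θ/2)]]; θ = 0.062, cos(θ/2) ≈ 0.99952, sin(θ/2) ≈ 0.030995.
With a = amp(|0⟩) = -0.6558 and b = amp(|1⟩) = 0.755:
new amp(|0⟩) = (0.99952)·a + (-0.030995i)·b = (-0.6555 - 0.0234i)
new amp(|1⟩) = (-0.030995i)·a + (0.99952)·b = (0.7546 + 0.02033i)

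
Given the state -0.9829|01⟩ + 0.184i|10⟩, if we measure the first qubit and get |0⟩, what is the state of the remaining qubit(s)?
-|1⟩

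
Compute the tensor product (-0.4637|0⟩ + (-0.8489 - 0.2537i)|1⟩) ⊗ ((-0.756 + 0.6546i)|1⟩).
(0.3506 - 0.3035i)|01⟩ + (0.8078 - 0.3639i)|11⟩

amp(|b₁b₂…⟩) = product of the factor amplitudes for bits b₁, b₂, …; only kets whose every factor amplitude is nonzero survive.
|01⟩: (-0.4637)(-0.756 + 0.6546i) = (0.3506 - 0.3035i)
|11⟩: (-0.8489 - 0.2537i)(-0.756 + 0.6546i) = (0.8078 - 0.3639i)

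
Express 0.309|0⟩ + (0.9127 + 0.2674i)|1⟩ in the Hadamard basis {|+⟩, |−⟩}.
(0.8639 + 0.1891i)|+⟩ + (-0.4269 - 0.1891i)|−⟩

With |ψ⟩ = α|0⟩ + β|1⟩, the Hadamard-basis coefficients are ⟨+|ψ⟩ = (α + β)/√2 and ⟨−|ψ⟩ = (α − β)/√2.
Here α = 0.309, β = (0.9127 + 0.2674i): (α + β)/√2 = (0.8639 + 0.1891i), (α − β)/√2 = (-0.4269 - 0.1891i).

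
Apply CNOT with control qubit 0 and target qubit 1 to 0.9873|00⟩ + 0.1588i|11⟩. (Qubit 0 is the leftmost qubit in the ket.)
0.9873|00⟩ + 0.1588i|10⟩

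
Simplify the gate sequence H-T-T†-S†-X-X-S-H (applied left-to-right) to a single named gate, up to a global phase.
I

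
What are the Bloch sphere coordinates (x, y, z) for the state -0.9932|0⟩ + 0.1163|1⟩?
(-0.231, 0, 0.9729)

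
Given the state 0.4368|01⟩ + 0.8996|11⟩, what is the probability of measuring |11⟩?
0.8093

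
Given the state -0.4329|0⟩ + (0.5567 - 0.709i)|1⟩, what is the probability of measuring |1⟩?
0.8126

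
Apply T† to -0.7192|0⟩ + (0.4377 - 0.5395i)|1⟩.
-0.7192|0⟩ + (-0.07198 - 0.691i)|1⟩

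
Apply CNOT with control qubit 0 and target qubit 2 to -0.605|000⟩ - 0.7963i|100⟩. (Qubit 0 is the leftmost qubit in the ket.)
-0.605|000⟩ - 0.7963i|101⟩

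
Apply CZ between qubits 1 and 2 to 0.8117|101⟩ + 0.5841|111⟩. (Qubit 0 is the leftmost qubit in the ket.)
0.8117|101⟩ - 0.5841|111⟩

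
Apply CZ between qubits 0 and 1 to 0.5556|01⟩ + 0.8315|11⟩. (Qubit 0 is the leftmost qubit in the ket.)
0.5556|01⟩ - 0.8315|11⟩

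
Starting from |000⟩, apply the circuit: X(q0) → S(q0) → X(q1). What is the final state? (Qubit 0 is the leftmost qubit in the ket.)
i|110⟩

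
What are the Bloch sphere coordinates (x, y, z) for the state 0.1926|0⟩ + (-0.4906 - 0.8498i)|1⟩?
(-0.189, -0.3273, -0.9258)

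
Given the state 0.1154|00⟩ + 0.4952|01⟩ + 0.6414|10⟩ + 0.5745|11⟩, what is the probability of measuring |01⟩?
0.2452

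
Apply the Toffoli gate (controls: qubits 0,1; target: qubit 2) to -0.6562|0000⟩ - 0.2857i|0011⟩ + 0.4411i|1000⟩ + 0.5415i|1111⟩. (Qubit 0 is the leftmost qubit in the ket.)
-0.6562|0000⟩ - 0.2857i|0011⟩ + 0.4411i|1000⟩ + 0.5415i|1101⟩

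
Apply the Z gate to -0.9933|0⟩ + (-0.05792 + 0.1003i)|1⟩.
-0.9933|0⟩ + (0.05792 - 0.1003i)|1⟩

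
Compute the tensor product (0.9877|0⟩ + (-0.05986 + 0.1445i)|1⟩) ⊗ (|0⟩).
0.9877|00⟩ + (-0.05986 + 0.1445i)|10⟩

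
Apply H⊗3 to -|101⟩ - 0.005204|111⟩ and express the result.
-0.3554|000⟩ + 0.3554|001⟩ - 0.3517|010⟩ + 0.3517|011⟩ + 0.3554|100⟩ - 0.3554|101⟩ + 0.3517|110⟩ - 0.3517|111⟩

H⊗3 gives amp(|y⟩) = (1/2√2) Σ_x (−1)^(x·y) amp(|x⟩), where x·y is the number of positions in which both x and y have a 1.
|000⟩: (-1 - 0.005204)/(2√2) = -0.3554
|001⟩: (1 + 0.005204)/(2√2) = 0.3554
|010⟩: (-1 + 0.005204)/(2√2) = -0.3517
|011⟩: (1 - 0.005204)/(2√2) = 0.3517
|100⟩: (1 + 0.005204)/(2√2) = 0.3554
|101⟩: (-1 - 0.005204)/(2√2) = -0.3554
|110⟩: (1 - 0.005204)/(2√2) = 0.3517
|111⟩: (-1 + 0.005204)/(2√2) = -0.3517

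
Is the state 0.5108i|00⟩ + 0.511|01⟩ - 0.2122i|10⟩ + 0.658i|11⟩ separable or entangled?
Entangled

Writing the state as a|00⟩ + b|01⟩ + c|10⟩ + d|11⟩, it is a product state iff ad − bc = 0.
Here (a, b, c, d) = (0.5108i, 0.511, -0.2122i, 0.658i): ad − bc = (0.5108i)(0.658i) − (0.511)(-0.2122i) = (-0.3361 + 0.1084i) ≠ 0, so the state is entangled.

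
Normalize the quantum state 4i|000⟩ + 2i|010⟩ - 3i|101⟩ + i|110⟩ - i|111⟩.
0.7184i|000⟩ + 0.3592i|010⟩ - 0.5388i|101⟩ + 0.1796i|110⟩ - 0.1796i|111⟩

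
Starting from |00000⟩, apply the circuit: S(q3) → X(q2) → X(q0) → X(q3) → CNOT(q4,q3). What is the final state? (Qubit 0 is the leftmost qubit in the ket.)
|10110⟩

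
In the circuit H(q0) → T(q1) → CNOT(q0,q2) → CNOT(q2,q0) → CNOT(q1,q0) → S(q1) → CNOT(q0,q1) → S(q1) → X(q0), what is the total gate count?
9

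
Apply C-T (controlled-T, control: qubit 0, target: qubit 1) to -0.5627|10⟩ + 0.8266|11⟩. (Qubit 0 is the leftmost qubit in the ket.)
-0.5627|10⟩ + (0.5845 + 0.5845i)|11⟩

C-T leaves the control-|0⟩ kets |00⟩, |01⟩ unchanged and applies T to qubit 1 on the control-|1⟩ pair (|10⟩, |11⟩).
T = [[1, 0], [0, (1/√2 + (1/√2)i)]].
With a = amp(|10⟩) = -0.5627 and b = amp(|11⟩) = 0.8266:
new amp(|10⟩) = (1)·a = -0.5627
new amp(|11⟩) = (1/√2 + (1/√2)i)·b = (0.5845 + 0.5845i)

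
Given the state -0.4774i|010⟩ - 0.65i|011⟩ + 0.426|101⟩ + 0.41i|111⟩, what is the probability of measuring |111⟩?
0.1681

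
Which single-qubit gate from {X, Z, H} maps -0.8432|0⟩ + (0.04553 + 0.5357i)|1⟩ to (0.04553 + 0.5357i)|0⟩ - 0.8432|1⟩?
X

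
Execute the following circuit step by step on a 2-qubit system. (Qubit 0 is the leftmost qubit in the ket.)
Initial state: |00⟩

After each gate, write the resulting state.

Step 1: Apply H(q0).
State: 1/√2|00⟩ + 1/√2|10⟩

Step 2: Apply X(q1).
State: 1/√2|01⟩ + 1/√2|11⟩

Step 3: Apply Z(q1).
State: -1/√2|01⟩ - 1/√2|11⟩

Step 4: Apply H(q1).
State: -1/2|00⟩ + 1/2|01⟩ - 1/2|10⟩ + 1/2|11⟩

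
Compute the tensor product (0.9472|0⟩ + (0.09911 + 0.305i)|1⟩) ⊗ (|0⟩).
0.9472|00⟩ + (0.09911 + 0.305i)|10⟩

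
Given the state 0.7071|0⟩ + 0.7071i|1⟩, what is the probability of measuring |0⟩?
0.5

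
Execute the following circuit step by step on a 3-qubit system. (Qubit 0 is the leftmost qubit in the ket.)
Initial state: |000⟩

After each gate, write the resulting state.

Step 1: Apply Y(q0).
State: i|100⟩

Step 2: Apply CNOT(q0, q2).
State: i|101⟩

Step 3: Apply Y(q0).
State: |001⟩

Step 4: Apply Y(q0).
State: i|101⟩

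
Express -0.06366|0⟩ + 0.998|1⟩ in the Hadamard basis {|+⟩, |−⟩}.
0.6607|+⟩ - 0.7507|−⟩

With |ψ⟩ = α|0⟩ + β|1⟩, the Hadamard-basis coefficients are ⟨+|ψ⟩ = (α + β)/√2 and ⟨−|ψ⟩ = (α − β)/√2.
Here α = -0.06366, β = 0.998: (α + β)/√2 = 0.6607, (α − β)/√2 = -0.7507.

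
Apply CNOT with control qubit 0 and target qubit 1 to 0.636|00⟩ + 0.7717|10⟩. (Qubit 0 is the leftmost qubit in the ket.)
0.636|00⟩ + 0.7717|11⟩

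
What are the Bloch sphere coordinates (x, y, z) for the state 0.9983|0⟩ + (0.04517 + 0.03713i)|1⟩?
(0.09019, 0.07413, 0.9932)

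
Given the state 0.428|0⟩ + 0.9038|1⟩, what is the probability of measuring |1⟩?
0.8169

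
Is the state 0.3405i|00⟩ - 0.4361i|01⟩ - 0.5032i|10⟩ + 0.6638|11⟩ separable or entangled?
Entangled

Writing the state as a|00⟩ + b|01⟩ + c|10⟩ + d|11⟩, it is a product state iff ad − bc = 0.
Here (a, b, c, d) = (0.3405i, -0.4361i, -0.5032i, 0.6638): ad − bc = (0.3405i)(0.6638) − (-0.4361i)(-0.5032i) = (0.2194 + 0.226i) ≠ 0, so the state is entangled.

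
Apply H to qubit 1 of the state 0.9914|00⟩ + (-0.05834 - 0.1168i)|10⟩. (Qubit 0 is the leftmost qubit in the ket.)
0.701|00⟩ + 0.701|01⟩ + (-0.04125 - 0.08259i)|10⟩ + (-0.04125 - 0.08259i)|11⟩

H on qubit 1 mixes each pair of kets that differ only in qubit 1: amplitudes (a, b) of (|…0…⟩, |…1…⟩) become ((a + b)/√2, (a − b)/√2). Kets absent from the input have amplitude 0.
(|00⟩, |01⟩): (a, b) = (0.9914, 0) → (0.701, 0.701)
(|10⟩, |11⟩): (a, b) = ((-0.05834 - 0.1168i), 0) → ((-0.04125 - 0.08259i), (-0.04125 - 0.08259i))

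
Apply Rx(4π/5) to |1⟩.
-0.9511i|0⟩ + 0.309|1⟩

Rx(4π/5) = [[cos(θ/2), −i·sin(θ/2)], [−i·sin(θ/2), cos(θ/2)]]; θ = 4π/5, cos(θ/2) ≈ 0.309017, sin(θ/2) ≈ 0.951057.
With a = amp(|0⟩) = 0 and b = amp(|1⟩) = 1:
new amp(|0⟩) = (0.309017)·a + (-0.951057i)·b = -0.9511i
new amp(|1⟩) = (-0.951057i)·a + (0.309017)·b = 0.309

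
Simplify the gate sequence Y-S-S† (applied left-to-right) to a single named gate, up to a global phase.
Y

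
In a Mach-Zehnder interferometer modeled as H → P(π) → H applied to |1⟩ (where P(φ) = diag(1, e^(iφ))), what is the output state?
|0⟩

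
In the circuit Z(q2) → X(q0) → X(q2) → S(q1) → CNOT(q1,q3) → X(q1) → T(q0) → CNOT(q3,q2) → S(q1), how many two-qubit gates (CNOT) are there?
2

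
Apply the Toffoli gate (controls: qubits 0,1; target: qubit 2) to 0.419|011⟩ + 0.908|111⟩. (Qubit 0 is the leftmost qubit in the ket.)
0.419|011⟩ + 0.908|110⟩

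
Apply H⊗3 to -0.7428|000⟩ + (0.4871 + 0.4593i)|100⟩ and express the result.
(-0.0904 + 0.1624i)|000⟩ + (-0.0904 + 0.1624i)|001⟩ + (-0.0904 + 0.1624i)|010⟩ + (-0.0904 + 0.1624i)|011⟩ + (-0.4348 - 0.1624i)|100⟩ + (-0.4348 - 0.1624i)|101⟩ + (-0.4348 - 0.1624i)|110⟩ + (-0.4348 - 0.1624i)|111⟩

H⊗3 gives amp(|y⟩) = (1/2√2) Σ_x (−1)^(x·y) amp(|x⟩), where x·y is the number of positions in which both x and y have a 1.
|000⟩: (-0.7428 + (0.4871 + 0.4593i))/(2√2) = (-0.0904 + 0.1624i)
|001⟩: (-0.7428 + (0.4871 + 0.4593i))/(2√2) = (-0.0904 + 0.1624i)
|010⟩: (-0.7428 + (0.4871 + 0.4593i))/(2√2) = (-0.0904 + 0.1624i)
|011⟩: (-0.7428 + (0.4871 + 0.4593i))/(2√2) = (-0.0904 + 0.1624i)
|100⟩: (-0.7428 - (0.4871 + 0.4593i))/(2√2) = (-0.4348 - 0.1624i)
|101⟩: (-0.7428 - (0.4871 + 0.4593i))/(2√2) = (-0.4348 - 0.1624i)
|110⟩: (-0.7428 - (0.4871 + 0.4593i))/(2√2) = (-0.4348 - 0.1624i)
|111⟩: (-0.7428 - (0.4871 + 0.4593i))/(2√2) = (-0.4348 - 0.1624i)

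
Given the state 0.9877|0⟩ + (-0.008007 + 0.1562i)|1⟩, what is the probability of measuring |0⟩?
0.9756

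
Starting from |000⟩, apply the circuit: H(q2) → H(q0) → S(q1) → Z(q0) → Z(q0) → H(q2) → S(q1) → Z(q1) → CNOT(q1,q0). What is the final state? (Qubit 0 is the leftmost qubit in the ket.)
1/√2|000⟩ + 1/√2|100⟩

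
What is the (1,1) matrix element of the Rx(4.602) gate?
-0.667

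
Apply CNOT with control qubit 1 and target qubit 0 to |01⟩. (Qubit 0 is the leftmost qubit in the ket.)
|11⟩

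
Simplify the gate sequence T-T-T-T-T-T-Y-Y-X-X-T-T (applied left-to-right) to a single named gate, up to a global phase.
I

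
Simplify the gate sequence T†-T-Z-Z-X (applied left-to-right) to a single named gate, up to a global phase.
X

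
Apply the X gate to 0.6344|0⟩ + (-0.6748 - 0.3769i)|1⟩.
(-0.6748 - 0.3769i)|0⟩ + 0.6344|1⟩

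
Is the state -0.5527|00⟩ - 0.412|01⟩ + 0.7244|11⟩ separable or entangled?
Entangled

Writing the state as a|00⟩ + b|01⟩ + c|10⟩ + d|11⟩, it is a product state iff ad − bc = 0.
Here (a, b, c, d) = (-0.5527, -0.412, 0, 0.7244): ad − bc = (-0.5527)(0.7244) − (-0.412)(0) = -0.4004 ≠ 0, so the state is entangled.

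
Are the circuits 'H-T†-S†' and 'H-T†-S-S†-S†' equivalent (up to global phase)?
Yes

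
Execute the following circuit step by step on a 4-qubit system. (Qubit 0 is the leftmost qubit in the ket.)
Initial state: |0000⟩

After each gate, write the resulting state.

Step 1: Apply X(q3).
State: |0001⟩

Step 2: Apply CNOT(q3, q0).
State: |1001⟩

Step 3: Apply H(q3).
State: 1/√2|1000⟩ - 1/√2|1001⟩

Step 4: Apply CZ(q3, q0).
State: 1/√2|1000⟩ + 1/√2|1001⟩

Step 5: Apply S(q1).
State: 1/√2|1000⟩ + 1/√2|1001⟩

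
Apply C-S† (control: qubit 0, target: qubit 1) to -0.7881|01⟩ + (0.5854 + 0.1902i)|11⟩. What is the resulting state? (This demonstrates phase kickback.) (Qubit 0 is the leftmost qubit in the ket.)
-0.7881|01⟩ + (0.1902 - 0.5854i)|11⟩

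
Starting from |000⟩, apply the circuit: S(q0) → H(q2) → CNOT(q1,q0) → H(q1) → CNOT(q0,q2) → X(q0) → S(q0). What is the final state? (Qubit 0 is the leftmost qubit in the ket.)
(1/2)i|100⟩ + (1/2)i|101⟩ + (1/2)i|110⟩ + (1/2)i|111⟩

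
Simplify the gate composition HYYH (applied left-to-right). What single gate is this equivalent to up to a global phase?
I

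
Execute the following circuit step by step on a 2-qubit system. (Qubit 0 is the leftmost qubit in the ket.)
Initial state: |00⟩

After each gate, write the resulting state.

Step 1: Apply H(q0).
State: 1/√2|00⟩ + 1/√2|10⟩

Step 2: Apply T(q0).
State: 1/√2|00⟩ + (1/2 + (1/2)i)|10⟩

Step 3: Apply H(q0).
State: (0.8536 + (1/√8)i)|00⟩ + (0.1464 - (1/√8)i)|10⟩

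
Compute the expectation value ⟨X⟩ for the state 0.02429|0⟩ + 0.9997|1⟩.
0.04857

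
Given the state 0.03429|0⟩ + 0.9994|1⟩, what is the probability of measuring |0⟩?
0.001176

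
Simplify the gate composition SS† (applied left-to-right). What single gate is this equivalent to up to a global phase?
I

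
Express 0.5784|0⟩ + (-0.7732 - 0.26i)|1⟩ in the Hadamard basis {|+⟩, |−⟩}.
(-0.1377 - 0.1838i)|+⟩ + (0.9557 + 0.1838i)|−⟩

With |ψ⟩ = α|0⟩ + β|1⟩, the Hadamard-basis coefficients are ⟨+|ψ⟩ = (α + β)/√2 and ⟨−|ψ⟩ = (α − β)/√2.
Here α = 0.5784, β = (-0.7732 - 0.26i): (α + β)/√2 = (-0.1377 - 0.1838i), (α − β)/√2 = (0.9557 + 0.1838i).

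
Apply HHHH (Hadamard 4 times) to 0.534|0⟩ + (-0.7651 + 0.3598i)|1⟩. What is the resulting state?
0.534|0⟩ + (-0.7651 + 0.3598i)|1⟩

H² = I, so an even number of Hadamards cancels: H^4 = I and the state is unchanged.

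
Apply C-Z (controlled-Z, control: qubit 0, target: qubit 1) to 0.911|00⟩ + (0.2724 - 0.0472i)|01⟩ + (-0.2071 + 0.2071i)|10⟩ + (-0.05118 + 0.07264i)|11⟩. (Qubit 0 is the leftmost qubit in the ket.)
0.911|00⟩ + (0.2724 - 0.0472i)|01⟩ + (-0.2071 + 0.2071i)|10⟩ + (0.05118 - 0.07264i)|11⟩

C-Z leaves the control-|0⟩ kets |00⟩, |01⟩ unchanged and applies Z to qubit 1 on the control-|1⟩ pair (|10⟩, |11⟩).
Z = [[1, 0], [0, -1]].
With a = amp(|10⟩) = (-0.2071 + 0.2071i) and b = amp(|11⟩) = (-0.05118 + 0.07264i):
new amp(|10⟩) = (1)·a = (-0.2071 + 0.2071i)
new amp(|11⟩) = (-1)·b = (0.05118 - 0.07264i)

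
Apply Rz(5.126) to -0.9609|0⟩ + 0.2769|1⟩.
(0.8045 + 0.5255i)|0⟩ + (-0.2318 + 0.1514i)|1⟩

Rz(5.126) = [[e^(−iθ/2), 0], [0, e^(iθ/2)]] with e^(±iθ/2) = cos(θ/2) ± i·sin(θ/2); θ = 5.126, cos(θ/2) ≈ -0.837233, sin(θ/2) ≈ 0.546846.
With a = amp(|0⟩) = -0.9609 and b = amp(|1⟩) = 0.2769:
new amp(|0⟩) = (-0.837233 - 0.546846i)·a = (0.8045 + 0.5255i)
new amp(|1⟩) = (-0.837233 + 0.546846i)·b = (-0.2318 + 0.1514i)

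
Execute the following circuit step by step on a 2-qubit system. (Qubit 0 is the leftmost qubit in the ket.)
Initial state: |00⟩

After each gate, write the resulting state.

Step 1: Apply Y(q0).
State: i|10⟩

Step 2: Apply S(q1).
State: i|10⟩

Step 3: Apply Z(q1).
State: i|10⟩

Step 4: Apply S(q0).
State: -|10⟩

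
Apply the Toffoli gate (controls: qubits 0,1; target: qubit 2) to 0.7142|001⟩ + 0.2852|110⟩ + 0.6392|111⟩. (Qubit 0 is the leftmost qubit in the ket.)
0.7142|001⟩ + 0.6392|110⟩ + 0.2852|111⟩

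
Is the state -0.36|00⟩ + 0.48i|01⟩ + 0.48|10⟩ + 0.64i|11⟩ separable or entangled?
Entangled

Writing the state as a|00⟩ + b|01⟩ + c|10⟩ + d|11⟩, it is a product state iff ad − bc = 0.
Here (a, b, c, d) = (-0.36, 0.48i, 0.48, 0.64i): ad − bc = (-0.36)(0.64i) − (0.48i)(0.48) = -0.4608i ≠ 0, so the state is entangled.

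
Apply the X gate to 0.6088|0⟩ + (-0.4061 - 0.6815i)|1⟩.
(-0.4061 - 0.6815i)|0⟩ + 0.6088|1⟩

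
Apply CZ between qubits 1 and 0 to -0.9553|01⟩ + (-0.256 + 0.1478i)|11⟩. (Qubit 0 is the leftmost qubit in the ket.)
-0.9553|01⟩ + (0.256 - 0.1478i)|11⟩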